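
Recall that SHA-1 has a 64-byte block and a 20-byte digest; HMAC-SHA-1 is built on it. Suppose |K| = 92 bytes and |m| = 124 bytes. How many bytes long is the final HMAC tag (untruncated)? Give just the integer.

20

The tag is one SHA-1 digest: 20 bytes.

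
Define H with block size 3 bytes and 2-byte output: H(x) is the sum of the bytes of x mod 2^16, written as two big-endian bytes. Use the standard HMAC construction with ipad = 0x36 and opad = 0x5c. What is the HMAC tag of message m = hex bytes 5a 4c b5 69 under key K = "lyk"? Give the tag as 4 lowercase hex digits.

Key "lyk" = 6c 79 6b is exactly B = 3 bytes: K' = 6c 79 6b.
K' ⊕ ipad = 5a 4f 5d.  K' ⊕ opad = 30 25 37.
Inner input = (K'⊕ipad) ∥ m = 5a 4f 5d ∥ 5a 4c b5 69.
Inner hash: sum = 90+79+93+90+76+181+105 = 714 → 02 ca.
Outer input = (K'⊕opad) ∥ inner = 30 25 37 ∥ 02 ca.
Outer hash (tag): sum = 48+37+55+2+202 = 344 → 01 58.

0158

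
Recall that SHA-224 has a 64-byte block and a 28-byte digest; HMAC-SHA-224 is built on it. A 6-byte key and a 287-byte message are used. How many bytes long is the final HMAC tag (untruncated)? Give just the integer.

The tag is one SHA-224 digest: 28 bytes.

28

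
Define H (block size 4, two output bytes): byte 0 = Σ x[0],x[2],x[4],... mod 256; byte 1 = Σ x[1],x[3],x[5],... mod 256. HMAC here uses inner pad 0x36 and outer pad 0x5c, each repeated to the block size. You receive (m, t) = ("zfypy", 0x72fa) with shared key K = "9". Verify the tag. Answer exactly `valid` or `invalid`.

valid

Key "9" = 39 is 1 byte ≤ B = 4; zero-pad to 4 bytes: K' = 39 00 00 00.
K' ⊕ ipad = 0f 36 36 36; K' ⊕ opad = 65 5c 5c 5c.
Inner hash: even-index sum = 433 mod 256 = 177; odd-index sum = 322 mod 256 = 66 → b1 42.
Outer hash (recomputed tag): even-index sum = 370 mod 256 = 114; odd-index sum = 250 mod 256 = 250 → 72 fa.
Recomputed tag = 72fa; claimed = 72fa → match.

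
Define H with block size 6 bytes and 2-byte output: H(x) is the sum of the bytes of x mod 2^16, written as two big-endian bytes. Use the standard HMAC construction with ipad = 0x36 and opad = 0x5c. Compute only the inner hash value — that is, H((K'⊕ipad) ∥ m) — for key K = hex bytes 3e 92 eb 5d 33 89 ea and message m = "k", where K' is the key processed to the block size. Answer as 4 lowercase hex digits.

Key hex bytes 3e 92 eb 5d 33 89 ea is 7 bytes > B = 6, so hash it first: H(key) = 03 be, then zero-pad to 6 bytes: K' = 03 be 00 00 00 00.
K' ⊕ ipad = 35 88 36 36 36 36.
Inner input = 35 88 36 36 36 36 ∥ 6b.
Inner hash: sum = 53+136+54+54+54+54+107 = 512 → 02 00.

0200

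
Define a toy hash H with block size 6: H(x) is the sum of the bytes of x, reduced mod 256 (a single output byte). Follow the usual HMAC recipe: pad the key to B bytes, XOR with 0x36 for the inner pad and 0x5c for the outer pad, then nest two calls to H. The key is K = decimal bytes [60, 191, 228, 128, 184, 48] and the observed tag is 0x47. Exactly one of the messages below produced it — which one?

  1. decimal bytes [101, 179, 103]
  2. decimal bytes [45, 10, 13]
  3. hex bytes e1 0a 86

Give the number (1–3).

3

Key decimal bytes [60, 191, 228, 128, 184, 48] = 3c bf e4 80 b8 30 is exactly B = 6 bytes: K' = 3c bf e4 80 b8 30.
K' ⊕ ipad = 0a 89 d2 b6 8e 06; K' ⊕ opad = 60 e3 b8 dc e4 6c.
m1: inner = H(0a 89 d2 b6 8e 06 65 b3 67) = 2e; tag = H(60 e3 b8 dc e4 6c 2e) = 55
m2: inner = H(0a 89 d2 b6 8e 06 2d 0a 0d) = f3; tag = H(60 e3 b8 dc e4 6c f3) = 1a
m3: inner = H(0a 89 d2 b6 8e 06 e1 0a 86) = 20; tag = H(60 e3 b8 dc e4 6c 20) = 47 ← matches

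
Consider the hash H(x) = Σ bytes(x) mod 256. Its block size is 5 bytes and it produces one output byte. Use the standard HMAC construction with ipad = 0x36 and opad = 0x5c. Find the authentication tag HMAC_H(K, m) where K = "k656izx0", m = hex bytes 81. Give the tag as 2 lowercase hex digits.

35

Key "k656izx0" = 6b 36 35 36 69 7a 78 30 is 8 bytes > B = 5, so hash it first: H(key) = 97, then zero-pad to 5 bytes: K' = 97 00 00 00 00.
K' ⊕ ipad = a1 36 36 36 36.  K' ⊕ opad = cb 5c 5c 5c 5c.
Inner input = (K'⊕ipad) ∥ m = a1 36 36 36 36 ∥ 81.
Inner hash: sum = 161+54+54+54+54+129 = 506; mod 256 = 250 → fa.
Outer input = (K'⊕opad) ∥ inner = cb 5c 5c 5c 5c ∥ fa.
Outer hash (tag): sum = 203+92+92+92+92+250 = 821; mod 256 = 53 → 35.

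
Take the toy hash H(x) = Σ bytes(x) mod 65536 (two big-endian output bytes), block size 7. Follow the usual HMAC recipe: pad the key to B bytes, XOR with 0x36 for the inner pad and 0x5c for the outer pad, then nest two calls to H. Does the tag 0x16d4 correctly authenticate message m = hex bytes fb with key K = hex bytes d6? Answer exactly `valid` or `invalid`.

invalid

Key hex bytes d6 is 1 byte ≤ B = 7; zero-pad to 7 bytes: K' = d6 00 00 00 00 00 00.
K' ⊕ ipad = e0 36 36 36 36 36 36; K' ⊕ opad = 8a 5c 5c 5c 5c 5c 5c.
Inner hash: sum = 224+54+54+54+54+54+54+251 = 799 → 03 1f.
Outer hash (recomputed tag): sum = 138+92+92+92+92+92+92+3+31 = 724 → 02 d4.
Recomputed tag = 02d4; claimed = 16d4 → mismatch.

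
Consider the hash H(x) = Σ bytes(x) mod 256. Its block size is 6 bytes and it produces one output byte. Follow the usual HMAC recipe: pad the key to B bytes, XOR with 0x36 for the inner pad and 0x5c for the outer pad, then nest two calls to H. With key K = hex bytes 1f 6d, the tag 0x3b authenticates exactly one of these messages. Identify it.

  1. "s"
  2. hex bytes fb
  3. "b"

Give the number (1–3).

2

Key hex bytes 1f 6d is 2 bytes ≤ B = 6; zero-pad to 6 bytes: K' = 1f 6d 00 00 00 00.
K' ⊕ ipad = 29 5b 36 36 36 36; K' ⊕ opad = 43 31 5c 5c 5c 5c.
m1: inner = H(29 5b 36 36 36 36 73) = cf; tag = H(43 31 5c 5c 5c 5c cf) = b3
m2: inner = H(29 5b 36 36 36 36 fb) = 57; tag = H(43 31 5c 5c 5c 5c 57) = 3b ← matches
m3: inner = H(29 5b 36 36 36 36 62) = be; tag = H(43 31 5c 5c 5c 5c be) = a2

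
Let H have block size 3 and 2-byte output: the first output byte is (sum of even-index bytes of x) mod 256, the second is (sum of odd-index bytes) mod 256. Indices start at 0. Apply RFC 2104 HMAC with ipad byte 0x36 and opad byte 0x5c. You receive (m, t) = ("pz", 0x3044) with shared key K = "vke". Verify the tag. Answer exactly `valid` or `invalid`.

valid

Key "vke" = 76 6b 65 is exactly B = 3 bytes: K' = 76 6b 65.
K' ⊕ ipad = 40 5d 53; K' ⊕ opad = 2a 37 39.
Inner hash: even-index sum = 269 mod 256 = 13; odd-index sum = 205 mod 256 = 205 → 0d cd.
Outer hash (recomputed tag): even-index sum = 304 mod 256 = 48; odd-index sum = 68 mod 256 = 68 → 30 44.
Recomputed tag = 3044; claimed = 3044 → match.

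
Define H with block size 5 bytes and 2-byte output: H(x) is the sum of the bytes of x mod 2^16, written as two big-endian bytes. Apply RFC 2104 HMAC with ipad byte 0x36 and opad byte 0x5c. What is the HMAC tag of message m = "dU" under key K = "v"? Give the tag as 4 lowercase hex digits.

026c

Key "v" = 76 is 1 byte ≤ B = 5; zero-pad to 5 bytes: K' = 76 00 00 00 00.
K' ⊕ ipad = 40 36 36 36 36.  K' ⊕ opad = 2a 5c 5c 5c 5c.
Inner input = (K'⊕ipad) ∥ m = 40 36 36 36 36 ∥ 64 55.
Inner hash: sum = 64+54+54+54+54+100+85 = 465 → 01 d1.
Outer input = (K'⊕opad) ∥ inner = 2a 5c 5c 5c 5c ∥ 01 d1.
Outer hash (tag): sum = 42+92+92+92+92+1+209 = 620 → 02 6c.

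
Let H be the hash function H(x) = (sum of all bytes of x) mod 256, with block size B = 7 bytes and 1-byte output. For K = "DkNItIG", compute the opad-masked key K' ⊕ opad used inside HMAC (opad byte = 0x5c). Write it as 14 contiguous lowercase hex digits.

1837121528151b

Key "DkNItIG" = 44 6b 4e 49 74 49 47 is exactly B = 7 bytes: K' = 44 6b 4e 49 74 49 47.
XOR each byte with 0x5c: 44⊕5c=18, 6b⊕5c=37, 4e⊕5c=12, 49⊕5c=15, 74⊕5c=28, 49⊕5c=15, 47⊕5c=1b.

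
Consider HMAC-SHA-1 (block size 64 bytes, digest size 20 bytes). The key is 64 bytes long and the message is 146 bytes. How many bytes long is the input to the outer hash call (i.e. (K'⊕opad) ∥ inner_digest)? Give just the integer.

84

Key is 64 ≤ 64 bytes, zero-padded: |K'| = 64.
Outer input = (K'⊕opad) ∥ H(inner) → 64 + 20 = 84 bytes.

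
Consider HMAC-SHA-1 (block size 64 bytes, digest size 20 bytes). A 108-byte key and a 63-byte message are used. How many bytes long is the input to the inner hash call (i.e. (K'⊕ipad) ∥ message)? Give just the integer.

Key is 108 > 64 bytes, so it is hashed to 20 bytes then zero-padded to 64: |K'| = 64.
Inner input = (K'⊕ipad) ∥ m → 64 + 63 = 127 bytes.

127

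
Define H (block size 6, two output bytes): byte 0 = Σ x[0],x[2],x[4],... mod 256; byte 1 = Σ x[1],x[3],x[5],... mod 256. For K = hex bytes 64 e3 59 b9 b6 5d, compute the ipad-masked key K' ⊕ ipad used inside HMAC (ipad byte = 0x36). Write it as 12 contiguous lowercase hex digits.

52d56f8f806b

Key hex bytes 64 e3 59 b9 b6 5d is exactly B = 6 bytes: K' = 64 e3 59 b9 b6 5d.
XOR each byte with 0x36: 64⊕36=52, e3⊕36=d5, 59⊕36=6f, b9⊕36=8f, b6⊕36=80, 5d⊕36=6b.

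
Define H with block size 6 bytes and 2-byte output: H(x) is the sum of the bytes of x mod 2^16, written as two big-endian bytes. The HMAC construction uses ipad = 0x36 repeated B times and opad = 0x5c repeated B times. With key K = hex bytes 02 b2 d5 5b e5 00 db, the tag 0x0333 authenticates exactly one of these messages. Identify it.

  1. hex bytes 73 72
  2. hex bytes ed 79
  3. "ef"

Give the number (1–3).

3

Key hex bytes 02 b2 d5 5b e5 00 db is 7 bytes > B = 6, so hash it first: H(key) = 03 a4, then zero-pad to 6 bytes: K' = 03 a4 00 00 00 00.
K' ⊕ ipad = 35 92 36 36 36 36; K' ⊕ opad = 5f f8 5c 5c 5c 5c.
m1: inner = H(35 92 36 36 36 36 73 72) = 02 84; tag = H(5f f8 5c 5c 5c 5c 02 84) = 034d
m2: inner = H(35 92 36 36 36 36 ed 79) = 03 05; tag = H(5f f8 5c 5c 5c 5c 03 05) = 02cf
m3: inner = H(35 92 36 36 36 36 65 66) = 02 6a; tag = H(5f f8 5c 5c 5c 5c 02 6a) = 0333 ← matches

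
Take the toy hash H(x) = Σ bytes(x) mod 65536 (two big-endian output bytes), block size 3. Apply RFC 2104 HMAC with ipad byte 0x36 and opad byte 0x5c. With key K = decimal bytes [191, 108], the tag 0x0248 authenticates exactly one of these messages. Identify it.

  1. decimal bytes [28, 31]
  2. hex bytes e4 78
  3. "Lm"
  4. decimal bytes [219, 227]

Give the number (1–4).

Key decimal bytes [191, 108] = bf 6c is 2 bytes ≤ B = 3; zero-pad to 3 bytes: K' = bf 6c 00.
K' ⊕ ipad = 89 5a 36; K' ⊕ opad = e3 30 5c.
m1: inner = H(89 5a 36 1c 1f) = 01 54; tag = H(e3 30 5c 01 54) = 01c4
m2: inner = H(89 5a 36 e4 78) = 02 75; tag = H(e3 30 5c 02 75) = 01e6
m3: inner = H(89 5a 36 4c 6d) = 01 d2; tag = H(e3 30 5c 01 d2) = 0242
m4: inner = H(89 5a 36 db e3) = 02 d7; tag = H(e3 30 5c 02 d7) = 0248 ← matches

4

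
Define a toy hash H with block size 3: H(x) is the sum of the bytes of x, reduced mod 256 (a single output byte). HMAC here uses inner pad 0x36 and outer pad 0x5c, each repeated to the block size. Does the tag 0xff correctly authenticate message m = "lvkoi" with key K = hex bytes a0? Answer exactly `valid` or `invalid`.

invalid

Key hex bytes a0 is 1 byte ≤ B = 3; zero-pad to 3 bytes: K' = a0 00 00.
K' ⊕ ipad = 96 36 36; K' ⊕ opad = fc 5c 5c.
Inner hash: sum = 150+54+54+108+118+107+111+105 = 807; mod 256 = 39 → 27.
Outer hash (recomputed tag): sum = 252+92+92+39 = 475; mod 256 = 219 → db.
Recomputed tag = db; claimed = ff → mismatch.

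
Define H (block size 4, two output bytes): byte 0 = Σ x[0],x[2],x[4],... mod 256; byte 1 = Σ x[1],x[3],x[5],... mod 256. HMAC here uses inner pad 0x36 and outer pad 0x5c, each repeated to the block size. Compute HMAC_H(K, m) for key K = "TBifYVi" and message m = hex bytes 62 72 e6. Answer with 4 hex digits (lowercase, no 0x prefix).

466e

Key "TBifYVi" = 54 42 69 66 59 56 69 is 7 bytes > B = 4, so hash it first: H(key) = 7f fe, then zero-pad to 4 bytes: K' = 7f fe 00 00.
K' ⊕ ipad = 49 c8 36 36.  K' ⊕ opad = 23 a2 5c 5c.
Inner input = (K'⊕ipad) ∥ m = 49 c8 36 36 ∥ 62 72 e6.
Inner hash: even-index sum = 455 mod 256 = 199; odd-index sum = 368 mod 256 = 112 → c7 70.
Outer input = (K'⊕opad) ∥ inner = 23 a2 5c 5c ∥ c7 70.
Outer hash (tag): even-index sum = 326 mod 256 = 70; odd-index sum = 366 mod 256 = 110 → 46 6e.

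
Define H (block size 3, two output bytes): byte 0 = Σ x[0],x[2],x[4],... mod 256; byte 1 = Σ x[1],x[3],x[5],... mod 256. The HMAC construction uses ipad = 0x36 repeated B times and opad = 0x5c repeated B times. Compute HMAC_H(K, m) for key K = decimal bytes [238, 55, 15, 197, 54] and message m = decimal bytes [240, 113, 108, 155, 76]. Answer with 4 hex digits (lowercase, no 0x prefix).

3de7

Key decimal bytes [238, 55, 15, 197, 54] = ee 37 0f c5 36 is 5 bytes > B = 3, so hash it first: H(key) = 33 fc, then zero-pad to 3 bytes: K' = 33 fc 00.
K' ⊕ ipad = 05 ca 36.  K' ⊕ opad = 6f a0 5c.
Inner input = (K'⊕ipad) ∥ m = 05 ca 36 ∥ f0 71 6c 9b 4c.
Inner hash: even-index sum = 327 mod 256 = 71; odd-index sum = 626 mod 256 = 114 → 47 72.
Outer input = (K'⊕opad) ∥ inner = 6f a0 5c ∥ 47 72.
Outer hash (tag): even-index sum = 317 mod 256 = 61; odd-index sum = 231 mod 256 = 231 → 3d e7.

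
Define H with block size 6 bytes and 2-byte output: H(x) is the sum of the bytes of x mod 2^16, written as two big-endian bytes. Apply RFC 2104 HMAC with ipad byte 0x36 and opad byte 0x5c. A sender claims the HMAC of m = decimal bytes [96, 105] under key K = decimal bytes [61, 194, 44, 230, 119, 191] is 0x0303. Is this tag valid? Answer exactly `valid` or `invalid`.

invalid

Key decimal bytes [61, 194, 44, 230, 119, 191] = 3d c2 2c e6 77 bf is exactly B = 6 bytes: K' = 3d c2 2c e6 77 bf.
K' ⊕ ipad = 0b f4 1a d0 41 89; K' ⊕ opad = 61 9e 70 ba 2b e3.
Inner hash: sum = 11+244+26+208+65+137+96+105 = 892 → 03 7c.
Outer hash (recomputed tag): sum = 97+158+112+186+43+227+3+124 = 950 → 03 b6.
Recomputed tag = 03b6; claimed = 0303 → mismatch.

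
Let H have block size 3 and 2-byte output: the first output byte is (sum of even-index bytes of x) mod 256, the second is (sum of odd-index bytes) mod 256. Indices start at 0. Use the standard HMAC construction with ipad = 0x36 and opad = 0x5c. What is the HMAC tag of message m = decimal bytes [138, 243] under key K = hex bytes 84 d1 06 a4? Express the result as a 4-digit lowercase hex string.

ff0e

Key hex bytes 84 d1 06 a4 is 4 bytes > B = 3, so hash it first: H(key) = 8a 75, then zero-pad to 3 bytes: K' = 8a 75 00.
K' ⊕ ipad = bc 43 36.  K' ⊕ opad = d6 29 5c.
Inner input = (K'⊕ipad) ∥ m = bc 43 36 ∥ 8a f3.
Inner hash: even-index sum = 485 mod 256 = 229; odd-index sum = 205 mod 256 = 205 → e5 cd.
Outer input = (K'⊕opad) ∥ inner = d6 29 5c ∥ e5 cd.
Outer hash (tag): even-index sum = 511 mod 256 = 255; odd-index sum = 270 mod 256 = 14 → ff 0e.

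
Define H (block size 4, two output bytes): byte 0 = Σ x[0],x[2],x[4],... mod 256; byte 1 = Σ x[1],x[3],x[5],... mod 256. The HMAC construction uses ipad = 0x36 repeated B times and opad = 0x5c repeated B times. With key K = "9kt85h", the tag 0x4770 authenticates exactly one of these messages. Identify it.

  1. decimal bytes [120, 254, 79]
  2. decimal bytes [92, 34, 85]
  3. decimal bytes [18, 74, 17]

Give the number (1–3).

3

Key "9kt85h" = 39 6b 74 38 35 68 is 6 bytes > B = 4, so hash it first: H(key) = e2 0b, then zero-pad to 4 bytes: K' = e2 0b 00 00.
K' ⊕ ipad = d4 3d 36 36; K' ⊕ opad = be 57 5c 5c.
m1: inner = H(d4 3d 36 36 78 fe 4f) = d1 71; tag = H(be 57 5c 5c d1 71) = eb24
m2: inner = H(d4 3d 36 36 5c 22 55) = bb 95; tag = H(be 57 5c 5c bb 95) = d548
m3: inner = H(d4 3d 36 36 12 4a 11) = 2d bd; tag = H(be 57 5c 5c 2d bd) = 4770 ← matches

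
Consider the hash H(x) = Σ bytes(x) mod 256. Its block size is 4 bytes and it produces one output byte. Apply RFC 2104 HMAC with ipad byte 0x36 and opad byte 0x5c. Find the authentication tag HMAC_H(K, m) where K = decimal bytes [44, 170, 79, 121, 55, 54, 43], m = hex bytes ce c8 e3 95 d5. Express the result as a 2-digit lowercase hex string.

03

Key decimal bytes [44, 170, 79, 121, 55, 54, 43] = 2c aa 4f 79 37 36 2b is 7 bytes > B = 4, so hash it first: H(key) = 36, then zero-pad to 4 bytes: K' = 36 00 00 00.
K' ⊕ ipad = 00 36 36 36.  K' ⊕ opad = 6a 5c 5c 5c.
Inner input = (K'⊕ipad) ∥ m = 00 36 36 36 ∥ ce c8 e3 95 d5.
Inner hash: sum = 0+54+54+54+206+200+227+149+213 = 1157; mod 256 = 133 → 85.
Outer input = (K'⊕opad) ∥ inner = 6a 5c 5c 5c ∥ 85.
Outer hash (tag): sum = 106+92+92+92+133 = 515; mod 256 = 3 → 03.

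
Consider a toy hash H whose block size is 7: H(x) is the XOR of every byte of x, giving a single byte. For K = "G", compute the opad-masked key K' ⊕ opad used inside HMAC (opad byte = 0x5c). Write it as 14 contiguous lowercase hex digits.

1b5c5c5c5c5c5c

Key "G" = 47 is 1 byte ≤ B = 7; zero-pad to 7 bytes: K' = 47 00 00 00 00 00 00.
XOR each byte with 0x5c: 47⊕5c=1b, 00⊕5c=5c, 00⊕5c=5c, 00⊕5c=5c, 00⊕5c=5c, 00⊕5c=5c, 00⊕5c=5c.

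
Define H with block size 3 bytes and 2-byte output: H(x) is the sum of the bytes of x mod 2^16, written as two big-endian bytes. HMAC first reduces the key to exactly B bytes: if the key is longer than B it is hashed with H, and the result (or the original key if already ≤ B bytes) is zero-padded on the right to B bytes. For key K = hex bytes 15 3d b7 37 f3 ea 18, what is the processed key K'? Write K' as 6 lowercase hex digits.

033500

|K| = 7 > B = 3, so first hash the key.
H(K): sum = 21+61+183+55+243+234+24 = 821 → 03 35.
Zero-pad H(K) = 03 35 to 3 bytes: K' = 03 35 00.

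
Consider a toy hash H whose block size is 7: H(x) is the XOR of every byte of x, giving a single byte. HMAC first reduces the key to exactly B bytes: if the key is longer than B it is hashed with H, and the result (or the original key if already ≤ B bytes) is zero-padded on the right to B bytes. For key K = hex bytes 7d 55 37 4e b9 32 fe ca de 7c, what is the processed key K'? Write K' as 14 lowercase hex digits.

4c000000000000

|K| = 10 > B = 7, so first hash the key.
H(K): XOR 7d⊕55⊕37⊕4e⊕b9⊕32⊕fe⊕ca⊕de⊕7c = 4c.
Zero-pad H(K) = 4c to 7 bytes: K' = 4c 00 00 00 00 00 00.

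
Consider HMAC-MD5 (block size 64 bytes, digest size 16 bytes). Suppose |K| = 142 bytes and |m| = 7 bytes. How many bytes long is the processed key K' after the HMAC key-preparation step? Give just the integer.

Key is 142 > 64 bytes, so it is hashed to 16 bytes then zero-padded to 64: |K'| = 64.

64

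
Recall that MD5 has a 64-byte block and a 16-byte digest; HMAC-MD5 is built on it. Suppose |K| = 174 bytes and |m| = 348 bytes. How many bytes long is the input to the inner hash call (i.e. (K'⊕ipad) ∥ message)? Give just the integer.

Key is 174 > 64 bytes, so it is hashed to 16 bytes then zero-padded to 64: |K'| = 64.
Inner input = (K'⊕ipad) ∥ m → 64 + 348 = 412 bytes.

412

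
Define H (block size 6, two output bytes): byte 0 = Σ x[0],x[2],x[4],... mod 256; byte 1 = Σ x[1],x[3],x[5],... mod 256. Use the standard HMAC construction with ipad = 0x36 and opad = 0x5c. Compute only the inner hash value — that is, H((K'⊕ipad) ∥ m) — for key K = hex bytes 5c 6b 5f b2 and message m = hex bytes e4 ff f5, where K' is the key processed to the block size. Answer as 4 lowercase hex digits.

Key hex bytes 5c 6b 5f b2 is 4 bytes ≤ B = 6; zero-pad to 6 bytes: K' = 5c 6b 5f b2 00 00.
K' ⊕ ipad = 6a 5d 69 84 36 36.
Inner input = 6a 5d 69 84 36 36 ∥ e4 ff f5.
Inner hash: even-index sum = 738 mod 256 = 226; odd-index sum = 534 mod 256 = 22 → e2 16.

e216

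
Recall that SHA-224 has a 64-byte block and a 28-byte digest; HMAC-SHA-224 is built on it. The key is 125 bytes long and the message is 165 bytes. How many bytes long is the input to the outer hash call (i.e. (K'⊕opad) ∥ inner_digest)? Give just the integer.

92

Key is 125 > 64 bytes, so it is hashed to 28 bytes then zero-padded to 64: |K'| = 64.
Outer input = (K'⊕opad) ∥ H(inner) → 64 + 28 = 92 bytes.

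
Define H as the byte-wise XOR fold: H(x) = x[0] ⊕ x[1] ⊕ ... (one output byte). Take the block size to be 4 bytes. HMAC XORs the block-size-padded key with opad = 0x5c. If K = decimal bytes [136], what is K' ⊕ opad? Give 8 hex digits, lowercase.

d45c5c5c

Key decimal bytes [136] = 88 is 1 byte ≤ B = 4; zero-pad to 4 bytes: K' = 88 00 00 00.
XOR each byte with 0x5c: 88⊕5c=d4, 00⊕5c=5c, 00⊕5c=5c, 00⊕5c=5c.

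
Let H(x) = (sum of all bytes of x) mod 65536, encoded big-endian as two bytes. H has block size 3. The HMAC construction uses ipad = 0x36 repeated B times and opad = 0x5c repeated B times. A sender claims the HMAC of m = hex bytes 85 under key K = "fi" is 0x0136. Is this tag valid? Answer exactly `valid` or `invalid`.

valid

Key "fi" = 66 69 is 2 bytes ≤ B = 3; zero-pad to 3 bytes: K' = 66 69 00.
K' ⊕ ipad = 50 5f 36; K' ⊕ opad = 3a 35 5c.
Inner hash: sum = 80+95+54+133 = 362 → 01 6a.
Outer hash (recomputed tag): sum = 58+53+92+1+106 = 310 → 01 36.
Recomputed tag = 0136; claimed = 0136 → match.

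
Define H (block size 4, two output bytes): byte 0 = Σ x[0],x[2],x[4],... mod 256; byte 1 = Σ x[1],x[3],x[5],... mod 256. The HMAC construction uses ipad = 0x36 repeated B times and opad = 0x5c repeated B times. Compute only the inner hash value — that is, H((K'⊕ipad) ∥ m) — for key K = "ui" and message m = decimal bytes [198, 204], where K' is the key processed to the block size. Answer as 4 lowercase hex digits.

Key "ui" = 75 69 is 2 bytes ≤ B = 4; zero-pad to 4 bytes: K' = 75 69 00 00.
K' ⊕ ipad = 43 5f 36 36.
Inner input = 43 5f 36 36 ∥ c6 cc.
Inner hash: even-index sum = 319 mod 256 = 63; odd-index sum = 353 mod 256 = 97 → 3f 61.

3f61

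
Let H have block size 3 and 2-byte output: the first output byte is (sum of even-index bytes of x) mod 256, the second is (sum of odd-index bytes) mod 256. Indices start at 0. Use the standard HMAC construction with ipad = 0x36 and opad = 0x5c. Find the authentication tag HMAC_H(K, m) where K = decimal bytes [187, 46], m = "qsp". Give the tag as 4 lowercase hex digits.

3ca8

Key decimal bytes [187, 46] = bb 2e is 2 bytes ≤ B = 3; zero-pad to 3 bytes: K' = bb 2e 00.
K' ⊕ ipad = 8d 18 36.  K' ⊕ opad = e7 72 5c.
Inner input = (K'⊕ipad) ∥ m = 8d 18 36 ∥ 71 73 70.
Inner hash: even-index sum = 310 mod 256 = 54; odd-index sum = 249 mod 256 = 249 → 36 f9.
Outer input = (K'⊕opad) ∥ inner = e7 72 5c ∥ 36 f9.
Outer hash (tag): even-index sum = 572 mod 256 = 60; odd-index sum = 168 mod 256 = 168 → 3c a8.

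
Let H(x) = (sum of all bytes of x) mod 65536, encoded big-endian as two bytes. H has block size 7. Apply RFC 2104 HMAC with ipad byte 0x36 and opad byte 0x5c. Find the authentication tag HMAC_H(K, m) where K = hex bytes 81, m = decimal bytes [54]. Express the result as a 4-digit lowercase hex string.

0338

Key hex bytes 81 is 1 byte ≤ B = 7; zero-pad to 7 bytes: K' = 81 00 00 00 00 00 00.
K' ⊕ ipad = b7 36 36 36 36 36 36.  K' ⊕ opad = dd 5c 5c 5c 5c 5c 5c.
Inner input = (K'⊕ipad) ∥ m = b7 36 36 36 36 36 36 ∥ 36.
Inner hash: sum = 183+54+54+54+54+54+54+54 = 561 → 02 31.
Outer input = (K'⊕opad) ∥ inner = dd 5c 5c 5c 5c 5c 5c ∥ 02 31.
Outer hash (tag): sum = 221+92+92+92+92+92+92+2+49 = 824 → 03 38.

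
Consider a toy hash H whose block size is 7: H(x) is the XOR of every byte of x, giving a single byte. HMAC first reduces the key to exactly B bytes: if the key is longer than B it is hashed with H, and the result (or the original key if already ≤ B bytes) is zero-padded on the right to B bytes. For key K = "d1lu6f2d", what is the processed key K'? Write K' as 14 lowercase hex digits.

4a000000000000

|K| = 8 > B = 7, so first hash the key.
H(K): XOR 64⊕31⊕6c⊕75⊕36⊕66⊕32⊕64 = 4a.
Zero-pad H(K) = 4a to 7 bytes: K' = 4a 00 00 00 00 00 00.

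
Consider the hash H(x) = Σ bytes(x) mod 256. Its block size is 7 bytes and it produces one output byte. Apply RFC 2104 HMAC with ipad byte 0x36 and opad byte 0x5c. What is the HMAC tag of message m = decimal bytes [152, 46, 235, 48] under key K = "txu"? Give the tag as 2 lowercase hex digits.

71

Key "txu" = 74 78 75 is 3 bytes ≤ B = 7; zero-pad to 7 bytes: K' = 74 78 75 00 00 00 00.
K' ⊕ ipad = 42 4e 43 36 36 36 36.  K' ⊕ opad = 28 24 29 5c 5c 5c 5c.
Inner input = (K'⊕ipad) ∥ m = 42 4e 43 36 36 36 36 ∥ 98 2e eb 30.
Inner hash: sum = 66+78+67+54+54+54+54+152+46+235+48 = 908; mod 256 = 140 → 8c.
Outer input = (K'⊕opad) ∥ inner = 28 24 29 5c 5c 5c 5c ∥ 8c.
Outer hash (tag): sum = 40+36+41+92+92+92+92+140 = 625; mod 256 = 113 → 71.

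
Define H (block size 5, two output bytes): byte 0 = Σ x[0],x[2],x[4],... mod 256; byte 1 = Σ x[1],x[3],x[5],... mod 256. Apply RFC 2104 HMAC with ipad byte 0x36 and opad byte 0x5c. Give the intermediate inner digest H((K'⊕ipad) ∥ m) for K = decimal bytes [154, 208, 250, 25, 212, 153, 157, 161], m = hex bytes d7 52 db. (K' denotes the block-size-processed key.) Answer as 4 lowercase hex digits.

Key decimal bytes [154, 208, 250, 25, 212, 153, 157, 161] = 9a d0 fa 19 d4 99 9d a1 is 8 bytes > B = 5, so hash it first: H(key) = 05 23, then zero-pad to 5 bytes: K' = 05 23 00 00 00.
K' ⊕ ipad = 33 15 36 36 36.
Inner input = 33 15 36 36 36 ∥ d7 52 db.
Inner hash: even-index sum = 241 mod 256 = 241; odd-index sum = 509 mod 256 = 253 → f1 fd.

f1fd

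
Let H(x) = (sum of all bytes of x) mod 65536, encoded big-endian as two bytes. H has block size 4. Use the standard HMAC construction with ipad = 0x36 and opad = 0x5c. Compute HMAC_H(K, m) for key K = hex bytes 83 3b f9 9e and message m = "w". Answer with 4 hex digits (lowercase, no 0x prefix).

035f

Key hex bytes 83 3b f9 9e is exactly B = 4 bytes: K' = 83 3b f9 9e.
K' ⊕ ipad = b5 0d cf a8.  K' ⊕ opad = df 67 a5 c2.
Inner input = (K'⊕ipad) ∥ m = b5 0d cf a8 ∥ 77.
Inner hash: sum = 181+13+207+168+119 = 688 → 02 b0.
Outer input = (K'⊕opad) ∥ inner = df 67 a5 c2 ∥ 02 b0.
Outer hash (tag): sum = 223+103+165+194+2+176 = 863 → 03 5f.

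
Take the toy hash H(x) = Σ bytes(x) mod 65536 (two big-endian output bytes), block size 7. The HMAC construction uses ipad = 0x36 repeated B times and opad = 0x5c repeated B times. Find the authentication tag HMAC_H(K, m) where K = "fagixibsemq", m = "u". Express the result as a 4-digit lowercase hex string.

Key "fagixibsemq" = 66 61 67 69 78 69 62 73 65 6d 71 is 11 bytes > B = 7, so hash it first: H(key) = 04 90, then zero-pad to 7 bytes: K' = 04 90 00 00 00 00 00.
K' ⊕ ipad = 32 a6 36 36 36 36 36.  K' ⊕ opad = 58 cc 5c 5c 5c 5c 5c.
Inner input = (K'⊕ipad) ∥ m = 32 a6 36 36 36 36 36 ∥ 75.
Inner hash: sum = 50+166+54+54+54+54+54+117 = 603 → 02 5b.
Outer input = (K'⊕opad) ∥ inner = 58 cc 5c 5c 5c 5c 5c ∥ 02 5b.
Outer hash (tag): sum = 88+204+92+92+92+92+92+2+91 = 845 → 03 4d.

034d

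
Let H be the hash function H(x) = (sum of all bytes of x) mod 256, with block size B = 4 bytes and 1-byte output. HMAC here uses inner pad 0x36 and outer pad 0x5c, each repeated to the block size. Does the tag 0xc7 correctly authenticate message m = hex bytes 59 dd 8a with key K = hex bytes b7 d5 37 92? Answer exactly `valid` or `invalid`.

Key hex bytes b7 d5 37 92 is exactly B = 4 bytes: K' = b7 d5 37 92.
K' ⊕ ipad = 81 e3 01 a4; K' ⊕ opad = eb 89 6b ce.
Inner hash: sum = 129+227+1+164+89+221+138 = 969; mod 256 = 201 → c9.
Outer hash (recomputed tag): sum = 235+137+107+206+201 = 886; mod 256 = 118 → 76.
Recomputed tag = 76; claimed = c7 → mismatch.

invalid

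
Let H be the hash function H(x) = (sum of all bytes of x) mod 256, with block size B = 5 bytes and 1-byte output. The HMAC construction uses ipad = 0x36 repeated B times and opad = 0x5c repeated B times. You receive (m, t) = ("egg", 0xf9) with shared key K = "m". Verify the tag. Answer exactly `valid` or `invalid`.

invalid

Key "m" = 6d is 1 byte ≤ B = 5; zero-pad to 5 bytes: K' = 6d 00 00 00 00.
K' ⊕ ipad = 5b 36 36 36 36; K' ⊕ opad = 31 5c 5c 5c 5c.
Inner hash: sum = 91+54+54+54+54+101+103+103 = 614; mod 256 = 102 → 66.
Outer hash (recomputed tag): sum = 49+92+92+92+92+102 = 519; mod 256 = 7 → 07.
Recomputed tag = 07; claimed = f9 → mismatch.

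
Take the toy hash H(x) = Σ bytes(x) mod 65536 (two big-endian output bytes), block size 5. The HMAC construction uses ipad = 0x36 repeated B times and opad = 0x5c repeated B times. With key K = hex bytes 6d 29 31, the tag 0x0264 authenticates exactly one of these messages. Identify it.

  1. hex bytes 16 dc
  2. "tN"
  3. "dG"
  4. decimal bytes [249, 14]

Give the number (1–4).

Key hex bytes 6d 29 31 is 3 bytes ≤ B = 5; zero-pad to 5 bytes: K' = 6d 29 31 00 00.
K' ⊕ ipad = 5b 1f 07 36 36; K' ⊕ opad = 31 75 6d 5c 5c.
m1: inner = H(5b 1f 07 36 36 16 dc) = 01 df; tag = H(31 75 6d 5c 5c 01 df) = 02ab
m2: inner = H(5b 1f 07 36 36 74 4e) = 01 af; tag = H(31 75 6d 5c 5c 01 af) = 027b
m3: inner = H(5b 1f 07 36 36 64 47) = 01 98; tag = H(31 75 6d 5c 5c 01 98) = 0264 ← matches
m4: inner = H(5b 1f 07 36 36 f9 0e) = 01 f4; tag = H(31 75 6d 5c 5c 01 f4) = 02c0

3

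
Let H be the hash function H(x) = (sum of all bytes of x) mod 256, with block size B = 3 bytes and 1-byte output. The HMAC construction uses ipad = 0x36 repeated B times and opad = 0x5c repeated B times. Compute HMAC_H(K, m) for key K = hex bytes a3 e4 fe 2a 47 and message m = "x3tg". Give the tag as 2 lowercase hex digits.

Key hex bytes a3 e4 fe 2a 47 is 5 bytes > B = 3, so hash it first: H(key) = f6, then zero-pad to 3 bytes: K' = f6 00 00.
K' ⊕ ipad = c0 36 36.  K' ⊕ opad = aa 5c 5c.
Inner input = (K'⊕ipad) ∥ m = c0 36 36 ∥ 78 33 74 67.
Inner hash: sum = 192+54+54+120+51+116+103 = 690; mod 256 = 178 → b2.
Outer input = (K'⊕opad) ∥ inner = aa 5c 5c ∥ b2.
Outer hash (tag): sum = 170+92+92+178 = 532; mod 256 = 20 → 14.

14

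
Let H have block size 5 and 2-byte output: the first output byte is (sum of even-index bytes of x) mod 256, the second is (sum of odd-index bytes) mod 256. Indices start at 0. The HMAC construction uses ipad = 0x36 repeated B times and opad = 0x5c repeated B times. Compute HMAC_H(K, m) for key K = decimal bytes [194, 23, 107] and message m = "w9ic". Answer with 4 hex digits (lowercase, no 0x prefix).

68ca

Key decimal bytes [194, 23, 107] = c2 17 6b is 3 bytes ≤ B = 5; zero-pad to 5 bytes: K' = c2 17 6b 00 00.
K' ⊕ ipad = f4 21 5d 36 36.  K' ⊕ opad = 9e 4b 37 5c 5c.
Inner input = (K'⊕ipad) ∥ m = f4 21 5d 36 36 ∥ 77 39 69 63.
Inner hash: even-index sum = 547 mod 256 = 35; odd-index sum = 311 mod 256 = 55 → 23 37.
Outer input = (K'⊕opad) ∥ inner = 9e 4b 37 5c 5c ∥ 23 37.
Outer hash (tag): even-index sum = 360 mod 256 = 104; odd-index sum = 202 mod 256 = 202 → 68 ca.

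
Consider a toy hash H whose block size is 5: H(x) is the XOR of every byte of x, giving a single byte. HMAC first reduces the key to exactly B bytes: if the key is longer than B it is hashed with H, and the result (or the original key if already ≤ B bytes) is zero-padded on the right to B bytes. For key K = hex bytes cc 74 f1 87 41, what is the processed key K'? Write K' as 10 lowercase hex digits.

cc74f18741

Key hex bytes cc 74 f1 87 41 is exactly B = 5 bytes: K' = cc 74 f1 87 41.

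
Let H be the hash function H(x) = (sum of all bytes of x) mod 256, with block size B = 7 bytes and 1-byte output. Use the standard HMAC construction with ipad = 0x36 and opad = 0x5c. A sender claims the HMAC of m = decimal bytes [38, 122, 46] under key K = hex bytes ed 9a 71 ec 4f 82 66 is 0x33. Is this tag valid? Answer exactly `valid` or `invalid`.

Key hex bytes ed 9a 71 ec 4f 82 66 is exactly B = 7 bytes: K' = ed 9a 71 ec 4f 82 66.
K' ⊕ ipad = db ac 47 da 79 b4 50; K' ⊕ opad = b1 c6 2d b0 13 de 3a.
Inner hash: sum = 219+172+71+218+121+180+80+38+122+46 = 1267; mod 256 = 243 → f3.
Outer hash (recomputed tag): sum = 177+198+45+176+19+222+58+243 = 1138; mod 256 = 114 → 72.
Recomputed tag = 72; claimed = 33 → mismatch.

invalid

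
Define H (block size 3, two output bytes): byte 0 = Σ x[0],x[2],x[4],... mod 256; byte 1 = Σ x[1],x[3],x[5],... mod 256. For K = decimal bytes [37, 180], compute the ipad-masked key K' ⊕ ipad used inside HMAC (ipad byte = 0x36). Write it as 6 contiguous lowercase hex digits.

Key decimal bytes [37, 180] = 25 b4 is 2 bytes ≤ B = 3; zero-pad to 3 bytes: K' = 25 b4 00.
XOR each byte with 0x36: 25⊕36=13, b4⊕36=82, 00⊕36=36.

138236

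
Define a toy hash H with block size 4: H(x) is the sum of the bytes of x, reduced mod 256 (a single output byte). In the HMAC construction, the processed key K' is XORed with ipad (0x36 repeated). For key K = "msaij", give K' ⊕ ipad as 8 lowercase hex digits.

Key "msaij" = 6d 73 61 69 6a is 5 bytes > B = 4, so hash it first: H(key) = 14, then zero-pad to 4 bytes: K' = 14 00 00 00.
XOR each byte with 0x36: 14⊕36=22, 00⊕36=36, 00⊕36=36, 00⊕36=36.

22363636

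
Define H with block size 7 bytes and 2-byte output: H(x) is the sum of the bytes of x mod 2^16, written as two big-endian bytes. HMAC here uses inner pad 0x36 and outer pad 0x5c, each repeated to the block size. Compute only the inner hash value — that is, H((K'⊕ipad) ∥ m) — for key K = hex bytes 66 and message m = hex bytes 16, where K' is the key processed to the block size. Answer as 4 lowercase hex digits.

01aa

Key hex bytes 66 is 1 byte ≤ B = 7; zero-pad to 7 bytes: K' = 66 00 00 00 00 00 00.
K' ⊕ ipad = 50 36 36 36 36 36 36.
Inner input = 50 36 36 36 36 36 36 ∥ 16.
Inner hash: sum = 80+54+54+54+54+54+54+22 = 426 → 01 aa.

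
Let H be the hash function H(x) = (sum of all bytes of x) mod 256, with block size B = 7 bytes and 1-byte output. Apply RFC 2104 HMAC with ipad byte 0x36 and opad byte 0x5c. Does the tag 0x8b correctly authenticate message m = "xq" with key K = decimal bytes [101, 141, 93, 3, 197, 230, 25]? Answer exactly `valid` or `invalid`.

Key decimal bytes [101, 141, 93, 3, 197, 230, 25] = 65 8d 5d 03 c5 e6 19 is exactly B = 7 bytes: K' = 65 8d 5d 03 c5 e6 19.
K' ⊕ ipad = 53 bb 6b 35 f3 d0 2f; K' ⊕ opad = 39 d1 01 5f 99 ba 45.
Inner hash: sum = 83+187+107+53+243+208+47+120+113 = 1161; mod 256 = 137 → 89.
Outer hash (recomputed tag): sum = 57+209+1+95+153+186+69+137 = 907; mod 256 = 139 → 8b.
Recomputed tag = 8b; claimed = 8b → match.

valid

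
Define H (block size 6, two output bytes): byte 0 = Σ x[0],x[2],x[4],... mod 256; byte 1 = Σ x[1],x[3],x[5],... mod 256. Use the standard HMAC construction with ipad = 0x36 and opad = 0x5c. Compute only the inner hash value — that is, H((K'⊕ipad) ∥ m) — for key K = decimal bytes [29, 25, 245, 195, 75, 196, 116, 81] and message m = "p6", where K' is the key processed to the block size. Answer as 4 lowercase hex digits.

Key decimal bytes [29, 25, 245, 195, 75, 196, 116, 81] = 1d 19 f5 c3 4b c4 74 51 is 8 bytes > B = 6, so hash it first: H(key) = d1 f1, then zero-pad to 6 bytes: K' = d1 f1 00 00 00 00.
K' ⊕ ipad = e7 c7 36 36 36 36.
Inner input = e7 c7 36 36 36 36 ∥ 70 36.
Inner hash: even-index sum = 451 mod 256 = 195; odd-index sum = 361 mod 256 = 105 → c3 69.

c369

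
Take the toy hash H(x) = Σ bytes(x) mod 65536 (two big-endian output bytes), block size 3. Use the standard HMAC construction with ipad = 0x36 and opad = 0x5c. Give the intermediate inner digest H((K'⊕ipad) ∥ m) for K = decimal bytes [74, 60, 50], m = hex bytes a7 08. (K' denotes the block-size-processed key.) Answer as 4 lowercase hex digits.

Key decimal bytes [74, 60, 50] = 4a 3c 32 is exactly B = 3 bytes: K' = 4a 3c 32.
K' ⊕ ipad = 7c 0a 04.
Inner input = 7c 0a 04 ∥ a7 08.
Inner hash: sum = 124+10+4+167+8 = 313 → 01 39.

0139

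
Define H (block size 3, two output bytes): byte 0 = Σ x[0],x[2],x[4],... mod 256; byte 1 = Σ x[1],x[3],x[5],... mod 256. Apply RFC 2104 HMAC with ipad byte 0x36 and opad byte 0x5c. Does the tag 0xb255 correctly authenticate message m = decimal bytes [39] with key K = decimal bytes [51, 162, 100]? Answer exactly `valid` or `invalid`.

Key decimal bytes [51, 162, 100] = 33 a2 64 is exactly B = 3 bytes: K' = 33 a2 64.
K' ⊕ ipad = 05 94 52; K' ⊕ opad = 6f fe 38.
Inner hash: even-index sum = 87 mod 256 = 87; odd-index sum = 187 mod 256 = 187 → 57 bb.
Outer hash (recomputed tag): even-index sum = 354 mod 256 = 98; odd-index sum = 341 mod 256 = 85 → 62 55.
Recomputed tag = 6255; claimed = b255 → mismatch.

invalid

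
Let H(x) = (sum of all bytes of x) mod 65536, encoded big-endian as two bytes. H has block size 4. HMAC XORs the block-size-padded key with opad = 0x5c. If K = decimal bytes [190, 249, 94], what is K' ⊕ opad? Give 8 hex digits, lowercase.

Key decimal bytes [190, 249, 94] = be f9 5e is 3 bytes ≤ B = 4; zero-pad to 4 bytes: K' = be f9 5e 00.
XOR each byte with 0x5c: be⊕5c=e2, f9⊕5c=a5, 5e⊕5c=02, 00⊕5c=5c.

e2a5025c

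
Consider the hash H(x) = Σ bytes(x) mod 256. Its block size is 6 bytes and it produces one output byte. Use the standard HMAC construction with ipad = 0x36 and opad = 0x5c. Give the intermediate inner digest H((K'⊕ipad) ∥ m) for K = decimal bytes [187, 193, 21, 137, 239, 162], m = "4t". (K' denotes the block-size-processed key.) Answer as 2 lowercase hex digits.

Key decimal bytes [187, 193, 21, 137, 239, 162] = bb c1 15 89 ef a2 is exactly B = 6 bytes: K' = bb c1 15 89 ef a2.
K' ⊕ ipad = 8d f7 23 bf d9 94.
Inner input = 8d f7 23 bf d9 94 ∥ 34 74.
Inner hash: sum = 141+247+35+191+217+148+52+116 = 1147; mod 256 = 123 → 7b.

7b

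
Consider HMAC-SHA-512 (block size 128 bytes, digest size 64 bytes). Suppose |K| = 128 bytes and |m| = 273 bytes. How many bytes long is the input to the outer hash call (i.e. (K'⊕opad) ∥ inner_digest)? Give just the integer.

Key is 128 ≤ 128 bytes, zero-padded: |K'| = 128.
Outer input = (K'⊕opad) ∥ H(inner) → 128 + 64 = 192 bytes.

192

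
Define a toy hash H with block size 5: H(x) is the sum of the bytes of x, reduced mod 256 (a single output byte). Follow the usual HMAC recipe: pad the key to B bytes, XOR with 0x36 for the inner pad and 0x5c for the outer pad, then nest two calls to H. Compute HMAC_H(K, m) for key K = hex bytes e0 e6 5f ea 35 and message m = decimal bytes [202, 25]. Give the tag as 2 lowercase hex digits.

69

Key hex bytes e0 e6 5f ea 35 is exactly B = 5 bytes: K' = e0 e6 5f ea 35.
K' ⊕ ipad = d6 d0 69 dc 03.  K' ⊕ opad = bc ba 03 b6 69.
Inner input = (K'⊕ipad) ∥ m = d6 d0 69 dc 03 ∥ ca 19.
Inner hash: sum = 214+208+105+220+3+202+25 = 977; mod 256 = 209 → d1.
Outer input = (K'⊕opad) ∥ inner = bc ba 03 b6 69 ∥ d1.
Outer hash (tag): sum = 188+186+3+182+105+209 = 873; mod 256 = 105 → 69.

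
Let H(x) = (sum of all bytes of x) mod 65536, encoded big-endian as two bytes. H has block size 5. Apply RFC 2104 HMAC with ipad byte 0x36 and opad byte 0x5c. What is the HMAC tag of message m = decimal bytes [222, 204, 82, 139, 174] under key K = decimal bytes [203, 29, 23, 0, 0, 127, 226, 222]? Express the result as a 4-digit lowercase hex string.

Key decimal bytes [203, 29, 23, 0, 0, 127, 226, 222] = cb 1d 17 00 00 7f e2 de is 8 bytes > B = 5, so hash it first: H(key) = 03 3e, then zero-pad to 5 bytes: K' = 03 3e 00 00 00.
K' ⊕ ipad = 35 08 36 36 36.  K' ⊕ opad = 5f 62 5c 5c 5c.
Inner input = (K'⊕ipad) ∥ m = 35 08 36 36 36 ∥ de cc 52 8b ae.
Inner hash: sum = 53+8+54+54+54+222+204+82+139+174 = 1044 → 04 14.
Outer input = (K'⊕opad) ∥ inner = 5f 62 5c 5c 5c ∥ 04 14.
Outer hash (tag): sum = 95+98+92+92+92+4+20 = 493 → 01 ed.

01ed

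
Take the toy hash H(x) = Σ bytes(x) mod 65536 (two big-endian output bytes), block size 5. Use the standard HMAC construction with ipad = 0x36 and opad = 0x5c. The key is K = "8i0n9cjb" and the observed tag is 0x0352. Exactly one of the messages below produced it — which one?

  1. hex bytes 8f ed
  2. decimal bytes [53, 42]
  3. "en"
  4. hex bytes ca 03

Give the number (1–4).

1

Key "8i0n9cjb" = 38 69 30 6e 39 63 6a 62 is 8 bytes > B = 5, so hash it first: H(key) = 02 a7, then zero-pad to 5 bytes: K' = 02 a7 00 00 00.
K' ⊕ ipad = 34 91 36 36 36; K' ⊕ opad = 5e fb 5c 5c 5c.
m1: inner = H(34 91 36 36 36 8f ed) = 02 e3; tag = H(5e fb 5c 5c 5c 02 e3) = 0352 ← matches
m2: inner = H(34 91 36 36 36 35 2a) = 01 c6; tag = H(5e fb 5c 5c 5c 01 c6) = 0334
m3: inner = H(34 91 36 36 36 65 6e) = 02 3a; tag = H(5e fb 5c 5c 5c 02 3a) = 02a9
m4: inner = H(34 91 36 36 36 ca 03) = 02 34; tag = H(5e fb 5c 5c 5c 02 34) = 02a3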